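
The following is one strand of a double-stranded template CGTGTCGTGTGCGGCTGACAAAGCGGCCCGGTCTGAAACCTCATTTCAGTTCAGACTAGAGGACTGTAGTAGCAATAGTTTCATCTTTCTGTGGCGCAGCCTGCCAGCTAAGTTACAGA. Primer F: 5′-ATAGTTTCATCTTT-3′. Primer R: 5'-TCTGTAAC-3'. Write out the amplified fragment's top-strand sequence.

The forward primer matches the template at positions 75–88.
Reverse complement of the reverse primer: GTTACAGA. This occurs on the top strand at positions 112–119.
The product is the template from position 75 through 119 (45 bp).

5'-ATAGTTTCATCTTTCTGTGGCGCAGCCTGCCAGCTAAGTTACAGA-3'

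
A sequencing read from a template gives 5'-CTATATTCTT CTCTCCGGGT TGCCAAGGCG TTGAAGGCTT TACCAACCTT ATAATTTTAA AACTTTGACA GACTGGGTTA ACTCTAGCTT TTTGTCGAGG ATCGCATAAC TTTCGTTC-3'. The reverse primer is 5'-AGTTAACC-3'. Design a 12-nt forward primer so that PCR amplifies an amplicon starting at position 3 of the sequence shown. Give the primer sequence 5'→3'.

The reverse primer's reverse complement GGTTAACT matches the template at positions 76–83; the product starts at position 3.
The forward primer is identical to the top strand over positions 3–14: ATATTCTTCTCT.

5'-ATATTCTTCTCT-3'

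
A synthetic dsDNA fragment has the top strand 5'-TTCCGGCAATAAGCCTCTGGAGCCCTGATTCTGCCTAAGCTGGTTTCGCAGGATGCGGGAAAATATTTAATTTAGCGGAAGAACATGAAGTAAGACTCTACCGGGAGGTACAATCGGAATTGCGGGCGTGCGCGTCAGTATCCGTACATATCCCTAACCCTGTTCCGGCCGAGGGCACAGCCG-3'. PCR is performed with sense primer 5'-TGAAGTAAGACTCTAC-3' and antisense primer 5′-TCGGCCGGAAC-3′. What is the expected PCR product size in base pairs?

87 bp

Forward primer TGAAGTAAGACTCTAC is found on the top strand at positions 86–101.
The reverse primer's reverse complement is GTTCCGGCCGA, which matches the template at positions 162–172.
Product length = (reverse-primer end) − (forward-primer start) + 1 = 172 − 86 + 1 = 87 bp.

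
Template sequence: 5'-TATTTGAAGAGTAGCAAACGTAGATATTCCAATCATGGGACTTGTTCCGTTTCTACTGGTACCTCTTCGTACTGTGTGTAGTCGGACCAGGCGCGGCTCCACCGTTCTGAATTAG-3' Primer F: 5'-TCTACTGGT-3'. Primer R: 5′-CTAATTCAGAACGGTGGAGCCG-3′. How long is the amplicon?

64 bp

The forward primer matches the template at positions 52–60.
The reverse primer's reverse complement is CGGCTCCACCGTTCTGAATTAG, which matches the template at positions 94–115.
The product runs from position 52 to position 115, so its length is 115 − 52 + 1 = 64 bp.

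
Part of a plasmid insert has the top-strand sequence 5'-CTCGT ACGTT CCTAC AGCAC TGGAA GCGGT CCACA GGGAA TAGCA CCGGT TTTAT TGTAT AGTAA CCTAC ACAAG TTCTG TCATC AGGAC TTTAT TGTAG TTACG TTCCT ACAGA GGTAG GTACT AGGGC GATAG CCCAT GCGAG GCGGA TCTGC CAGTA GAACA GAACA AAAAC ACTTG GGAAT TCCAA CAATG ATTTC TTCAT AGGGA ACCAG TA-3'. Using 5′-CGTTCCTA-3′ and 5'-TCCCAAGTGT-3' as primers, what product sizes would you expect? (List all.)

The forward primer CGTTCCTA matches the top strand at positions 7–14, 104–111.
The reverse primer's reverse complement is ACACTTGGGA, matching at positions 174–183.
Each forward site pairs with the reverse site to give a product ending at position 183: sizes 177, 80 bp.

177 bp, 80 bp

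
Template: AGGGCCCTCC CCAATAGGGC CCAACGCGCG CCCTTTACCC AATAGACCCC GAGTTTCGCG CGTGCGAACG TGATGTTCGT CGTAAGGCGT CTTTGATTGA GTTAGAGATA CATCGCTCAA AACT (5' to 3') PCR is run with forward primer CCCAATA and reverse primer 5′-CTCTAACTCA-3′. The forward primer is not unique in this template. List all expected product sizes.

98 bp, 70 bp

The forward primer CCCAATA matches the top strand at positions 10–16, 38–44.
The reverse primer's reverse complement is TGAGTTAGAG, matching at positions 98–107.
Each forward site pairs with the reverse site to give a product ending at position 107: sizes 98, 70 bp.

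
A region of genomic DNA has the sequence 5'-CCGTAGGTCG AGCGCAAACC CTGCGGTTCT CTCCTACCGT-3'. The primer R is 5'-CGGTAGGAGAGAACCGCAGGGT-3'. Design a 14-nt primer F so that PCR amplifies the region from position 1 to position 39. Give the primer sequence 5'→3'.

The reverse primer's reverse complement ACCCTGCGGTTCTCTCCTACCG matches the template at positions 18–39; the product starts at position 1.
The forward primer is identical to the top strand over positions 1–14: CCGTAGGTCGAGCG.

5'-CCGTAGGTCGAGCG-3'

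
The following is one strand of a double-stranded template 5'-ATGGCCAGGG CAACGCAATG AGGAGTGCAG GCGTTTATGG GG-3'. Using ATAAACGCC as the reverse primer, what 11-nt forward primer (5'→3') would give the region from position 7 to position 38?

The reverse primer's reverse complement GGCGTTTAT matches the template at positions 30–38; the product starts at position 7.
The forward primer is identical to the top strand over positions 7–17: AGGGCAACGCA.

5'-AGGGCAACGCA-3'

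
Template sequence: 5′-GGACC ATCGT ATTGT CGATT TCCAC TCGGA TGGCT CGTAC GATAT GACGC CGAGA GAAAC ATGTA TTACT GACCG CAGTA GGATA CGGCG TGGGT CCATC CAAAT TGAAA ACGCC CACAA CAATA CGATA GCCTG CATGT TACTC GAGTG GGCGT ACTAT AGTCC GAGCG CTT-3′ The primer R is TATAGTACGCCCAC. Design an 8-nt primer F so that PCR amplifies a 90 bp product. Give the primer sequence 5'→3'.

The reverse primer's reverse complement GTGGGCGTACTATA matches the template at positions 148–161, so the product ends at position 161.
A 90 bp product then starts at position 161 − 90 + 1 = 72.
The forward primer is identical to the top strand there: ACCGCAGT.

5'-ACCGCAGT-3'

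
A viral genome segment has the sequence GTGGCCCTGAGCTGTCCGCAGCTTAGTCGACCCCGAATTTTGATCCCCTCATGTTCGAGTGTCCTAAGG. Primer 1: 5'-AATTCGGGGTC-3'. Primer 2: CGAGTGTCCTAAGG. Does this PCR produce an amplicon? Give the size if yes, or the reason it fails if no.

No product — the primers' 3' ends point away from each other.

Primer 1 (AATTCGGGGTC) has reverse complement GACCCCGAATT, which matches the top strand at positions 29–39; primer 1 anneals to the top strand there with its 3' end pointing upstream toward position 29.
Primer 2 (CGAGTGTCCTAAGG) matches the top strand directly at positions 56–69; it anneals to the bottom strand with its 3' end pointing downstream toward position 69.
The 3' ends diverge (primer 1 extends toward position 1, primer 2 toward position 69), so the primers never converge on a shared product.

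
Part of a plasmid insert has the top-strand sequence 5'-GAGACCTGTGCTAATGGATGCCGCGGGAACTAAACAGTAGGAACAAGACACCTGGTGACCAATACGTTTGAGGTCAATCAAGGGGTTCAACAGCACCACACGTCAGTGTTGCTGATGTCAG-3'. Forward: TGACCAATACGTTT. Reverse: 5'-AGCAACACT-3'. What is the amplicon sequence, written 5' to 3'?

5'-TGACCAATACGTTTGAGGTCAATCAAGGGGTTCAACAGCACCACACGTCAGTGTTGCT-3'

Forward primer TGACCAATACGTTT is found on the top strand at positions 56–69.
Taking the reverse complement of AGCAACACT gives AGTGTTGCT, found at positions 105–113 on the template; the primer anneals here to the top strand with its 3' end pointing upstream.
The product is the template from position 56 through 113 (58 bp).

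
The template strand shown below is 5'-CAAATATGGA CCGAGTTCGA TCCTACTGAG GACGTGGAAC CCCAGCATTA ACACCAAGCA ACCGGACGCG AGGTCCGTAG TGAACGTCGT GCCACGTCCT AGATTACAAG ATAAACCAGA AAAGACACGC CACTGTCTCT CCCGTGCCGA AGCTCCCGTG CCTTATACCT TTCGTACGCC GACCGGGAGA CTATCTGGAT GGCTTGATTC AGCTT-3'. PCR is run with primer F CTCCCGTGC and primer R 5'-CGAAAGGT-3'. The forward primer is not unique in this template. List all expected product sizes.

The forward primer CTCCCGTGC matches the top strand at positions 139–147, 153–161.
The reverse primer's reverse complement is ACCTTTCG, matching at positions 167–174.
Each forward site pairs with the reverse site to give a product ending at position 174: sizes 36, 22 bp.

36 bp, 22 bp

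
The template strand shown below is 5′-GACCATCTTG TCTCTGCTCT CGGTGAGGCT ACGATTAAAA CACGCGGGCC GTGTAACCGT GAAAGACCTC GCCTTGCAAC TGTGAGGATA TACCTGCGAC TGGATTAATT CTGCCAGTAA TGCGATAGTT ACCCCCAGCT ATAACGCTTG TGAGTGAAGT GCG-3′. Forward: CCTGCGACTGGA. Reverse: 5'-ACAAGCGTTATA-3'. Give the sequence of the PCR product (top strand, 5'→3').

The forward primer matches the template at positions 93–104.
Taking the reverse complement of ACAAGCGTTATA gives TATAACGCTTGT, found at positions 140–151 on the template; the primer anneals here to the top strand with its 3' end pointing upstream.
The product is the template from position 93 through 151 (59 bp).

5'-CCTGCGACTGGATTAATTCTGCCAGTAATGCGATAGTTACCCCCAGCTATAACGCTTGT-3'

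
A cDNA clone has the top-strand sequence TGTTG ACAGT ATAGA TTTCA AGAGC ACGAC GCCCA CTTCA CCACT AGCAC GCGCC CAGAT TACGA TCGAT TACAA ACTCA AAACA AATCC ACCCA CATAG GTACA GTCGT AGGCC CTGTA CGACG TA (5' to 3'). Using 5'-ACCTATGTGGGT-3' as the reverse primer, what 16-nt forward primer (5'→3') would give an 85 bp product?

5'-TCAAGAGCACGACGCC-3'

The reverse primer's reverse complement ACCCACATAGGT matches the template at positions 91–102, so the product ends at position 102.
An 85 bp product then starts at position 102 − 85 + 1 = 18.
The forward primer is identical to the top strand there: TCAAGAGCACGACGCC.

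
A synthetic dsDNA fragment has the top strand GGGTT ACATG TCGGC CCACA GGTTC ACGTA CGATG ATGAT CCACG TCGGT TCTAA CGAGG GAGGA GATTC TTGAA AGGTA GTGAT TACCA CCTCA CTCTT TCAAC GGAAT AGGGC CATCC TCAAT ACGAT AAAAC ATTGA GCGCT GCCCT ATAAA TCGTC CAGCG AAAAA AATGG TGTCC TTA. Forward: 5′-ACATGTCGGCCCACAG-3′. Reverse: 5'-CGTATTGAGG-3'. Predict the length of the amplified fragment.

Scanning the template, ACATGTCGGCCCACAG occurs at positions 6–21; this primer anneals to the bottom strand there with its 3' end pointing downstream.
The reverse primer's reverse complement is CCTCAATACG, which matches the template at positions 119–128.
The product runs from position 6 to position 128, so its length is 128 − 6 + 1 = 123 bp.

123 bp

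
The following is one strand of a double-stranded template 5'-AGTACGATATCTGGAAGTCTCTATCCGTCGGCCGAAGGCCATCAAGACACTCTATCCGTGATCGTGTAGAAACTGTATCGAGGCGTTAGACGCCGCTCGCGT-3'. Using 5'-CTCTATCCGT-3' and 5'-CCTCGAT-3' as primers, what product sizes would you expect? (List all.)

65 bp, 34 bp

The forward primer CTCTATCCGT matches the top strand at positions 19–28, 50–59.
The reverse primer's reverse complement is ATCGAGG, matching at positions 77–83.
Each forward site pairs with the reverse site to give a product ending at position 83: sizes 65, 34 bp.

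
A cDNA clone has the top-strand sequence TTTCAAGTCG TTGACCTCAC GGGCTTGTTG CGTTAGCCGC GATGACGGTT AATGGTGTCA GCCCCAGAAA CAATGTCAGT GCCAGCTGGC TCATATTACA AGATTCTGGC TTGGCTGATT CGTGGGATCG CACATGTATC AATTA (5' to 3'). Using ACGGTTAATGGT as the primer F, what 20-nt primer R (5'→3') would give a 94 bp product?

The forward primer binds at positions 45–56, so a 94 bp product ends at position 45 + 94 − 1 = 138.
The reverse primer anneals to the top strand over positions 119–138, i.e. to TTCGTGGGATCGCACATGTA.
Its sequence written 5'→3' is the reverse complement: TACATGTGCGATCCCACGAA.

5'-TACATGTGCGATCCCACGAA-3'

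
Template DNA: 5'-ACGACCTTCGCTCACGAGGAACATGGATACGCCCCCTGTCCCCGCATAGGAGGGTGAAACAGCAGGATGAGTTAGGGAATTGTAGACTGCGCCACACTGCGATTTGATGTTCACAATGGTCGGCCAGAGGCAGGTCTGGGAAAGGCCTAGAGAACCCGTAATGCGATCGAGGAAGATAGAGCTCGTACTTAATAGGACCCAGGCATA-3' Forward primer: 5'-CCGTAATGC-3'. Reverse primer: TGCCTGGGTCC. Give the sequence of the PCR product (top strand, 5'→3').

Forward primer CCGTAATGC is found on the top strand at positions 156–164.
The reverse primer's reverse complement is GGACCCAGGCA, which matches the template at positions 195–205.
The product is the template from position 156 through 205 (50 bp).

5'-CCGTAATGCGATCGAGGAAGATAGAGCTCGTACTTAATAGGACCCAGGCA-3'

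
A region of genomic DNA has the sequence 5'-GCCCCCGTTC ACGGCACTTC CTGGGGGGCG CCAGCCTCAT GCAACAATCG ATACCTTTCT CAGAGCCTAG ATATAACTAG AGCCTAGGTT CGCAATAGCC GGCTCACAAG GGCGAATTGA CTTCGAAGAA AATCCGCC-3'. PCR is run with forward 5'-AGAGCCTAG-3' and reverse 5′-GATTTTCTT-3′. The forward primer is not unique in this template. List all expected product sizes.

The forward primer AGAGCCTAG matches the top strand at positions 62–70, 79–87.
The reverse primer's reverse complement is AAGAAAATC, matching at positions 126–134.
Each forward site pairs with the reverse site to give a product ending at position 134: sizes 73, 56 bp.

73 bp, 56 bp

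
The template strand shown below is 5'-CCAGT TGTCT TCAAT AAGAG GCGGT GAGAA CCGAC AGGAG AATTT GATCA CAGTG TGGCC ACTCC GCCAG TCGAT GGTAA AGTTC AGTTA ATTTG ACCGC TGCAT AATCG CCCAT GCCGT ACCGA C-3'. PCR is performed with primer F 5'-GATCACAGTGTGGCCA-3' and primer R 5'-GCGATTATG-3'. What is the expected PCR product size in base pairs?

66 bp

Scanning the template, GATCACAGTGTGGCCA occurs at positions 46–61; this primer anneals to the bottom strand there with its 3' end pointing downstream.
Taking the reverse complement of GCGATTATG gives CATAATCGC, found at positions 103–111 on the template; the primer anneals here to the top strand with its 3' end pointing upstream.
Product length = (reverse-primer end) − (forward-primer start) + 1 = 111 − 46 + 1 = 66 bp.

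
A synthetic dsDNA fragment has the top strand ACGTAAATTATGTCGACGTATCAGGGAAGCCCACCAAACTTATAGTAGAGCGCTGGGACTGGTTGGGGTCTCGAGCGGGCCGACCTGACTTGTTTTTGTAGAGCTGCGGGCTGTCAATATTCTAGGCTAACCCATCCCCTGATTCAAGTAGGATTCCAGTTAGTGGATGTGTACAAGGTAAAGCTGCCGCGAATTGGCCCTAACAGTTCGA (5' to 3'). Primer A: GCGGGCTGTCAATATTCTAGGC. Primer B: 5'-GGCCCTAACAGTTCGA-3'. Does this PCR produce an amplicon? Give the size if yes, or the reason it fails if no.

Primer A (GCGGGCTGTCAATATTCTAGGC) matches the top strand at positions 106–127 (3' end points downstream).
Primer B (GGCCCTAACAGTTCGA) also matches the top strand directly, at positions 196–211 — its reverse complement TCGAACTGTTAGGGCC is not present.
Both primers anneal to the bottom strand with 3' ends pointing the same way, so neither can prime synthesis back toward the other.

No product — both primers anneal to the same strand and extend in the same direction.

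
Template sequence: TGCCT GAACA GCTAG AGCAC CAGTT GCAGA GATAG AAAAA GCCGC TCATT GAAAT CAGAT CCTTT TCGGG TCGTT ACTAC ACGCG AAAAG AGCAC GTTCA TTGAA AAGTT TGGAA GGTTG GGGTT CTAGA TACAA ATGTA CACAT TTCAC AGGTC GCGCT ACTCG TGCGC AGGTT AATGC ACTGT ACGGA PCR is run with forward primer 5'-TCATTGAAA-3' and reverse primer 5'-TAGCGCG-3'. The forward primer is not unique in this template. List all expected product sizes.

116 bp, 64 bp

The forward primer TCATTGAAA matches the top strand at positions 46–54, 98–106.
The reverse primer's reverse complement is CGCGCTA, matching at positions 155–161.
Each forward site pairs with the reverse site to give a product ending at position 161: sizes 116, 64 bp.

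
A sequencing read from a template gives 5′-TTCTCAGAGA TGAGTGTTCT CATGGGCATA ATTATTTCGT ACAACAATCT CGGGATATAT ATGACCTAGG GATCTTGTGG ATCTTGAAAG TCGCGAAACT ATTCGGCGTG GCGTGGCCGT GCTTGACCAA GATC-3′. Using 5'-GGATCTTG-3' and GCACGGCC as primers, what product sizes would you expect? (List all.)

The forward primer GGATCTTG matches the top strand at positions 70–77, 79–86.
The reverse primer's reverse complement is GGCCGTGC, matching at positions 115–122.
Each forward site pairs with the reverse site to give a product ending at position 122: sizes 53, 44 bp.

53 bp, 44 bp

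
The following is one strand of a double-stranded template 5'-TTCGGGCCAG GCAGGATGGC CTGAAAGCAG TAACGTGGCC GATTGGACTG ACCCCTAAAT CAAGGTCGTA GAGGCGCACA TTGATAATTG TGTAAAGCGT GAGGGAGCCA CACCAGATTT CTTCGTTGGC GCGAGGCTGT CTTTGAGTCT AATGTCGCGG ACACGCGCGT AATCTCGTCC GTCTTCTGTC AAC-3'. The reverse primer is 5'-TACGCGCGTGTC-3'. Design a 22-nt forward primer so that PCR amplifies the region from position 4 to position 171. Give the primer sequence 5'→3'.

5'-GGGCCAGGCAGGATGGCCTGAA-3'

The reverse primer's reverse complement GACACGCGCGTA matches the template at positions 160–171; the product starts at position 4.
The forward primer is identical to the top strand over positions 4–25: GGGCCAGGCAGGATGGCCTGAA.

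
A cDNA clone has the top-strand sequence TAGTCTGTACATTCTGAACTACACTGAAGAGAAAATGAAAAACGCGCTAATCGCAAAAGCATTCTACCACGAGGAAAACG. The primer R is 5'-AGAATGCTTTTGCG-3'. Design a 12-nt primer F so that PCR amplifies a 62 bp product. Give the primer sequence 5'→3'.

The reverse primer's reverse complement CGCAAAAGCATTCT matches the template at positions 52–65, so the product ends at position 65.
A 62 bp product then starts at position 65 − 62 + 1 = 4.
The forward primer is identical to the top strand there: TCTGTACATTCT.

5'-TCTGTACATTCT-3'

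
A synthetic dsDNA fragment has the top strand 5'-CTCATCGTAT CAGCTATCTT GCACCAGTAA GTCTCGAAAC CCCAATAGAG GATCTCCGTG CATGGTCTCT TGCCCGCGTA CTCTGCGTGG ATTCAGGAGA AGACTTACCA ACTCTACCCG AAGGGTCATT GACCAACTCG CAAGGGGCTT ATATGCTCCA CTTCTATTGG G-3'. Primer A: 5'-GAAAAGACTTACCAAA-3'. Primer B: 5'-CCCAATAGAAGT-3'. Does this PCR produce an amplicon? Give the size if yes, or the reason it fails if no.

Primer A (GAAAAGACTTACCAAA) does not match the top strand, and its reverse complement TTTGGTAAGTCTTTTC does not match either.
With no annealing site for primer A, no amplification occurs.

No product — primer A has no binding site in the template.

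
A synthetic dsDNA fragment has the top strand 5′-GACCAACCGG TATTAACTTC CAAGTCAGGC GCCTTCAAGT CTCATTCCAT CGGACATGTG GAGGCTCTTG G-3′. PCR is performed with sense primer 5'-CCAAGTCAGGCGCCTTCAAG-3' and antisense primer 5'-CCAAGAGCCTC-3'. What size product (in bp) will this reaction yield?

52 bp

The forward primer matches the template at positions 20–39.
The reverse primer's reverse complement is GAGGCTCTTGG, which matches the template at positions 61–71.
Amplicon spans positions 20–71: 52 bp.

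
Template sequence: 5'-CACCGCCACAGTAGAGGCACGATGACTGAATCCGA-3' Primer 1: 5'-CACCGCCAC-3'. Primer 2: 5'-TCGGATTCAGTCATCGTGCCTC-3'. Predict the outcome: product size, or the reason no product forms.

Yes — a 35 bp product.

Primer 1 (CACCGCCAC) matches the top strand at positions 1–9; it acts as a forward primer.
Primer 2's reverse complement is GAGGCACGATGACTGAATCCGA, matching the top strand at positions 14–35; it acts as a reverse primer.
The 3' ends face each other across positions 1–35, giving a 35 bp product.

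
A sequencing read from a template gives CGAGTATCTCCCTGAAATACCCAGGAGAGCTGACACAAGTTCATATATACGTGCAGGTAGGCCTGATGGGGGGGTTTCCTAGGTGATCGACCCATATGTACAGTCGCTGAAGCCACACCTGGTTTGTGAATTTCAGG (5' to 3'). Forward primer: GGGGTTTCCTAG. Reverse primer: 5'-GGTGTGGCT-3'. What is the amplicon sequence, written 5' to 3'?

The forward primer matches the template at positions 71–82.
Taking the reverse complement of GGTGTGGCT gives AGCCACACC, found at positions 111–119 on the template; the primer anneals here to the top strand with its 3' end pointing upstream.
The product is the template from position 71 through 119 (49 bp).

5'-GGGGTTTCCTAGGTGATCGACCCATATGTACAGTCGCTGAAGCCACACC-3'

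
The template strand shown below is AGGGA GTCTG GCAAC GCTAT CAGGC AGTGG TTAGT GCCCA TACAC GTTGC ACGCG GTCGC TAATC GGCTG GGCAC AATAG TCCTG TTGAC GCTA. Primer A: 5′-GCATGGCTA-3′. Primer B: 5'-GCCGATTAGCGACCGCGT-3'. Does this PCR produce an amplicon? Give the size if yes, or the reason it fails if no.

No product — primer A has no binding site in the template.

Primer A (GCATGGCTA) does not match the top strand, and its reverse complement TAGCCATGC does not match either.
With no annealing site for primer A, no amplification occurs.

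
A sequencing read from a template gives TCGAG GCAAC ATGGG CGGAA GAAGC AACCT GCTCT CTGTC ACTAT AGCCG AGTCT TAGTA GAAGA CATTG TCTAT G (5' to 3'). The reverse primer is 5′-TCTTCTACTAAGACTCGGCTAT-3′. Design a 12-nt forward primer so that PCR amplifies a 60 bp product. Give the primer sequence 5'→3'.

5'-GCAACATGGGCG-3'

The reverse primer's reverse complement ATAGCCGAGTCTTAGTAGAAGA matches the template at positions 44–65, so the product ends at position 65.
A 60 bp product then starts at position 65 − 60 + 1 = 6.
The forward primer is identical to the top strand there: GCAACATGGGCG.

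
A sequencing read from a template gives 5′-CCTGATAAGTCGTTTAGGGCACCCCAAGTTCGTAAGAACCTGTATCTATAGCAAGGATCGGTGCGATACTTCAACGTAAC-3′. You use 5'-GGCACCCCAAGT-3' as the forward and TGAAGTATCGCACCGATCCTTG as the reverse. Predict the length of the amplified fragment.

The forward primer matches the template at positions 18–29.
Taking the reverse complement of TGAAGTATCGCACCGATCCTTG gives CAAGGATCGGTGCGATACTTCA, found at positions 52–73 on the template; the primer anneals here to the top strand with its 3' end pointing upstream.
Product length = (reverse-primer end) − (forward-primer start) + 1 = 73 − 18 + 1 = 56 bp.

56 bp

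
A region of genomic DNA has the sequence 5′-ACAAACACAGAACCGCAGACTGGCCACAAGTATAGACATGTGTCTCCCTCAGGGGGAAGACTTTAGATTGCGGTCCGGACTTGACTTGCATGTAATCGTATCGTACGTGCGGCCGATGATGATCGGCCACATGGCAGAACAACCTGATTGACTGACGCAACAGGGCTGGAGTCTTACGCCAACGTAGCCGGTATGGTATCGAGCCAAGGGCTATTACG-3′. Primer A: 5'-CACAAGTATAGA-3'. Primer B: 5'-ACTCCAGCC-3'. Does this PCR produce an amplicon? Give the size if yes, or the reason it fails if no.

Yes — a 148 bp product.

Primer A (CACAAGTATAGA) matches the top strand at positions 25–36; it acts as a forward primer.
Primer B's reverse complement is GGCTGGAGT, matching the top strand at positions 164–172; it acts as a reverse primer.
The 3' ends face each other across positions 25–172, giving a 148 bp product.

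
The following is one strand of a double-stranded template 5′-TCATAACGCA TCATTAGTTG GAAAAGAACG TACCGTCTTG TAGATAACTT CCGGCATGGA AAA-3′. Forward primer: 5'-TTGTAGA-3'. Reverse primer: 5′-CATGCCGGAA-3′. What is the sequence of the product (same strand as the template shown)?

Scanning the template, TTGTAGA occurs at positions 38–44; this primer anneals to the bottom strand there with its 3' end pointing downstream.
The reverse primer's reverse complement is TTCCGGCATG, which matches the template at positions 49–58.
The product is the template from position 38 through 58 (21 bp).

5'-TTGTAGATAACTTCCGGCATG-3'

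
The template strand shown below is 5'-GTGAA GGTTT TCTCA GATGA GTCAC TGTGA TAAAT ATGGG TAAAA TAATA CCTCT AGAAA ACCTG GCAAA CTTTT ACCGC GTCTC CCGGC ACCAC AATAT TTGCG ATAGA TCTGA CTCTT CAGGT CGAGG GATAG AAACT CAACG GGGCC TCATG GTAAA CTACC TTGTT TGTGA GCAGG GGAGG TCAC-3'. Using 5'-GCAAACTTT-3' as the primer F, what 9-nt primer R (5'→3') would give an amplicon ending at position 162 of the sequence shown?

5'-AGTTTACCA-3'

The forward primer binds at positions 66–74; the product's 3' end on the top strand is position 162.
The reverse primer anneals to the top strand over positions 154–162, i.e. to TGGTAAACT.
Its sequence written 5'→3' is the reverse complement: AGTTTACCA.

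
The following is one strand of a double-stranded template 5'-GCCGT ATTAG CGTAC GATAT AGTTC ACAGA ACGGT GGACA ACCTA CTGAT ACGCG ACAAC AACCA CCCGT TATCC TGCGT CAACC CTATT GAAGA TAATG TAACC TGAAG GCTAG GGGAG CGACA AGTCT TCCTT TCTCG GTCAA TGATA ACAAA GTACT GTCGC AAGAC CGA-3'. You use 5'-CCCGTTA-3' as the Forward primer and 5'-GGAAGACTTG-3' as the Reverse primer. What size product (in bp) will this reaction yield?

68 bp

Forward primer CCCGTTA is found on the top strand at positions 66–72.
The reverse primer's reverse complement is CAAGTCTTCC, which matches the template at positions 124–133.
Amplicon spans positions 66–133: 68 bp.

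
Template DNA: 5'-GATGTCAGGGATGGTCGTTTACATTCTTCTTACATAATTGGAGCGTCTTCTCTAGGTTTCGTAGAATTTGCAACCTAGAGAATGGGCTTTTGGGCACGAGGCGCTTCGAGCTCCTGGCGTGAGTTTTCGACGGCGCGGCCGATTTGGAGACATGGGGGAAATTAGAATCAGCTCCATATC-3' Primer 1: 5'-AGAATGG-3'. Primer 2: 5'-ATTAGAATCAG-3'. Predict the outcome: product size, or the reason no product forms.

Primer 1 (AGAATGG) matches the top strand at positions 79–85 (3' end points downstream).
Primer 2 (ATTAGAATCAG) also matches the top strand directly, at positions 161–171 — its reverse complement CTGATTCTAAT is not present.
Both primers anneal to the bottom strand with 3' ends pointing the same way, so neither can prime synthesis back toward the other.

No product — both primers anneal to the same strand and extend in the same direction.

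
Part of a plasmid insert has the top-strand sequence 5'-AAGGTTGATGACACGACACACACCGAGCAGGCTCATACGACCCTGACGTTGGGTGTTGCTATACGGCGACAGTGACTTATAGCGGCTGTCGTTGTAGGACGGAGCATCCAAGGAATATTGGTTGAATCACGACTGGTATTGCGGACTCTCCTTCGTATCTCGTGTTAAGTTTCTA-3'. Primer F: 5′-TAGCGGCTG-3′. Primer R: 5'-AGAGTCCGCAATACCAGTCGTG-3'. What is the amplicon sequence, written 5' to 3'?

Forward primer TAGCGGCTG is found on the top strand at positions 80–88.
The reverse primer's reverse complement is CACGACTGGTATTGCGGACTCT, which matches the template at positions 128–149.
The product is the template from position 80 through 149 (70 bp).

5'-TAGCGGCTGTCGTTGTAGGACGGAGCATCCAAGGAATATTGGTTGAATCACGACTGGTATTGCGGACTCT-3'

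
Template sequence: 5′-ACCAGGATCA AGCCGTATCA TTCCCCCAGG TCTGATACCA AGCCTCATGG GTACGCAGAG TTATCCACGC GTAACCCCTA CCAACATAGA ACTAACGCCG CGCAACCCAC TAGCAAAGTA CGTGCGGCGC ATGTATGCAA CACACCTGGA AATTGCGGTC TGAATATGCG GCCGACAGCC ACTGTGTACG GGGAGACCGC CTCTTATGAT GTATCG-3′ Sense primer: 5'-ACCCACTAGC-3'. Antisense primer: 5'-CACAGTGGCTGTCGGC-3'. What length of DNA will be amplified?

Scanning the template, ACCCACTAGC occurs at positions 105–114; this primer anneals to the bottom strand there with its 3' end pointing downstream.
Reverse complement of the reverse primer: GCCGACAGCCACTGTG. This occurs on the top strand at positions 171–186.
Product length = (reverse-primer end) − (forward-primer start) + 1 = 186 − 105 + 1 = 82 bp.

82 bp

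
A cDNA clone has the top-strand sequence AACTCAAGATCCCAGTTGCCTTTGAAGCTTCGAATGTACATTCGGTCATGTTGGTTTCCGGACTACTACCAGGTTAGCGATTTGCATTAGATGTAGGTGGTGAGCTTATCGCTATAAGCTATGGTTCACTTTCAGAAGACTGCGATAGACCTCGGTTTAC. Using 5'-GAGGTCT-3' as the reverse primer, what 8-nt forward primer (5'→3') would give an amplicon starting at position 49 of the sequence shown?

5'-TGTTGGTT-3'

The reverse primer's reverse complement AGACCTC matches the template at positions 147–153; the product starts at position 49.
The forward primer is identical to the top strand over positions 49–56: TGTTGGTT.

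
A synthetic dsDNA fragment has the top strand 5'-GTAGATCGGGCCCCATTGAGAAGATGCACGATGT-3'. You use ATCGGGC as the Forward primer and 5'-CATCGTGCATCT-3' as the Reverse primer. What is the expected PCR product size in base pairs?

29 bp

The forward primer matches the template at positions 5–11.
Taking the reverse complement of CATCGTGCATCT gives AGATGCACGATG, found at positions 22–33 on the template; the primer anneals here to the top strand with its 3' end pointing upstream.
Amplicon spans positions 5–33: 29 bp.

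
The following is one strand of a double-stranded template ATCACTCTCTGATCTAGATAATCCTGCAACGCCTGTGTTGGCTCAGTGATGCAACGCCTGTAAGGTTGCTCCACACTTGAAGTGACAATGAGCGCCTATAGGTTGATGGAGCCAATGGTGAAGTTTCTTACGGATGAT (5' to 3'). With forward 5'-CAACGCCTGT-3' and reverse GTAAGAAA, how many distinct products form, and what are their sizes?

The forward primer CAACGCCTGT matches the top strand at positions 27–36, 52–61.
The reverse primer's reverse complement is TTTCTTAC, matching at positions 124–131.
Each forward site pairs with the reverse site to give a product ending at position 131: sizes 105, 80 bp.

Two products: 105 bp, 80 bp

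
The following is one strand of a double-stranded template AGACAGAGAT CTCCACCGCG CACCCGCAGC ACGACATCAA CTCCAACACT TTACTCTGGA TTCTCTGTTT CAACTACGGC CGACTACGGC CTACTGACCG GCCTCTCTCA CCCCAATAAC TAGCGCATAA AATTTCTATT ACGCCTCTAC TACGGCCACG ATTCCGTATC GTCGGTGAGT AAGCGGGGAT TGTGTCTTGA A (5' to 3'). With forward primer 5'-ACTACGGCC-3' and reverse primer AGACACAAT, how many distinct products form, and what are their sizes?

The forward primer ACTACGGCC matches the top strand at positions 73–81, 83–91, 149–157.
The reverse primer's reverse complement is ATTGTGTCT, matching at positions 189–197.
Each forward site pairs with the reverse site to give a product ending at position 197: sizes 125, 115, 49 bp.

Three products: 125 bp, 115 bp, 49 bp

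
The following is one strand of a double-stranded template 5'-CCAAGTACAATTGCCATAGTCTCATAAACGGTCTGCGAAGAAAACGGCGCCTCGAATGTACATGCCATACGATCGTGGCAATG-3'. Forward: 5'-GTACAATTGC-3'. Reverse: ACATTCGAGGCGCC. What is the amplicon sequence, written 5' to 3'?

Scanning the template, GTACAATTGC occurs at positions 5–14; this primer anneals to the bottom strand there with its 3' end pointing downstream.
Reverse complement of the reverse primer: GGCGCCTCGAATGT. This occurs on the top strand at positions 46–59.
The product is the template from position 5 through 59 (55 bp).

5'-GTACAATTGCCATAGTCTCATAAACGGTCTGCGAAGAAAACGGCGCCTCGAATGT-3'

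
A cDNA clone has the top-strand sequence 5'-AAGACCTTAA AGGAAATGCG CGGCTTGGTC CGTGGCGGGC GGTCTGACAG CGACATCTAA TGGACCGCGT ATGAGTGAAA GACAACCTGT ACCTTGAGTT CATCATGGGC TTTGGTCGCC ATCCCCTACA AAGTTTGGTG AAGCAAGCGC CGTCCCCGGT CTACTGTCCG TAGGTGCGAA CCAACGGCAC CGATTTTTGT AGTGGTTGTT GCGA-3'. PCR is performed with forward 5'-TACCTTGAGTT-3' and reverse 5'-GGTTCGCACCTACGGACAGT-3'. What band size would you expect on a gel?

93 bp

The forward primer matches the template at positions 90–100.
Taking the reverse complement of GGTTCGCACCTACGGACAGT gives ACTGTCCGTAGGTGCGAACC, found at positions 163–182 on the template; the primer anneals here to the top strand with its 3' end pointing upstream.
The product runs from position 90 to position 182, so its length is 182 − 90 + 1 = 93 bp.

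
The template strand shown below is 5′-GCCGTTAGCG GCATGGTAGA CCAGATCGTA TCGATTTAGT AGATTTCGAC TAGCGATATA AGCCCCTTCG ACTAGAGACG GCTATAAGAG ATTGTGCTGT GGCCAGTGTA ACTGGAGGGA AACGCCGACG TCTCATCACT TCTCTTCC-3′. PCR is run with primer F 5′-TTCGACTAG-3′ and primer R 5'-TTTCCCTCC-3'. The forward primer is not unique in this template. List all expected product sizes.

78 bp, 56 bp

The forward primer TTCGACTAG matches the top strand at positions 45–53, 67–75.
The reverse primer's reverse complement is GGAGGGAAA, matching at positions 114–122.
Each forward site pairs with the reverse site to give a product ending at position 122: sizes 78, 56 bp.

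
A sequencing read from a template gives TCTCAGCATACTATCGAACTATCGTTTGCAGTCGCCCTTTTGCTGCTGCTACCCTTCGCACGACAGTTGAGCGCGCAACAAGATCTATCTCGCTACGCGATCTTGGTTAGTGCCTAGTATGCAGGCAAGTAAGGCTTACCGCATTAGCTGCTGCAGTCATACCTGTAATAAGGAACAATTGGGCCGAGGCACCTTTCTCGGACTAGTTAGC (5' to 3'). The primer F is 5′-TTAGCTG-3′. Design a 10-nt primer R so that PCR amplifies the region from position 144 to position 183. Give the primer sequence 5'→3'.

5'-CCCAATTGTT-3'

The product's 3' end on the top strand is position 183.
The reverse primer anneals to the top strand over positions 174–183, i.e. to AACAATTGGG.
Its sequence written 5'→3' is the reverse complement: CCCAATTGTT.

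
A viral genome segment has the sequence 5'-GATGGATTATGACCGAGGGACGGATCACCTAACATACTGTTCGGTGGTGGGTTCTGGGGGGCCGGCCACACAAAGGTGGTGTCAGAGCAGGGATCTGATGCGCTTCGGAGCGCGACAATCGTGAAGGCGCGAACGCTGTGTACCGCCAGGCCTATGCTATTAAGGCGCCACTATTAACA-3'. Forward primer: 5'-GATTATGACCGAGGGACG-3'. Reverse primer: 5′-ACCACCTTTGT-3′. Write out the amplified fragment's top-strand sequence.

The forward primer matches the template at positions 5–22.
Reverse complement of the reverse primer: ACAAAGGTGGT. This occurs on the top strand at positions 70–80.
The product is the template from position 5 through 80 (76 bp).

5'-GATTATGACCGAGGGACGGATCACCTAACATACTGTTCGGTGGTGGGTTCTGGGGGGCCGGCCACACAAAGGTGGT-3'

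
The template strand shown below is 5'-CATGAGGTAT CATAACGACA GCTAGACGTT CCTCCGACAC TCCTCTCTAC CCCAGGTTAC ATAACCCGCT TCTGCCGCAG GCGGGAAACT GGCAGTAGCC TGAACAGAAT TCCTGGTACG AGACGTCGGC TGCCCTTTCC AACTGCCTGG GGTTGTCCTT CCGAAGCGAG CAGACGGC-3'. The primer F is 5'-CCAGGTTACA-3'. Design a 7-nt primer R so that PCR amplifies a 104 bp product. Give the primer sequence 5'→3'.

The forward primer binds at positions 52–61, so a 104 bp product ends at position 52 + 104 − 1 = 155.
The reverse primer anneals to the top strand over positions 149–155, i.e. to GGGGTTG.
Its sequence written 5'→3' is the reverse complement: CAACCCC.

5'-CAACCCC-3'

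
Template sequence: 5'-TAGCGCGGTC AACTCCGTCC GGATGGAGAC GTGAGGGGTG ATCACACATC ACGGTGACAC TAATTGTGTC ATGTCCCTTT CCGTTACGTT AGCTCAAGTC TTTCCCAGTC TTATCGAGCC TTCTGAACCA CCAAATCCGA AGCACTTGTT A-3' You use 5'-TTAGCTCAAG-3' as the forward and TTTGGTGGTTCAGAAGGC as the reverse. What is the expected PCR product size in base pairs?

47 bp

The forward primer matches the template at positions 89–98.
The reverse primer's reverse complement is GCCTTCTGAACCACCAAA, which matches the template at positions 118–135.
The product runs from position 89 to position 135, so its length is 135 − 89 + 1 = 47 bp.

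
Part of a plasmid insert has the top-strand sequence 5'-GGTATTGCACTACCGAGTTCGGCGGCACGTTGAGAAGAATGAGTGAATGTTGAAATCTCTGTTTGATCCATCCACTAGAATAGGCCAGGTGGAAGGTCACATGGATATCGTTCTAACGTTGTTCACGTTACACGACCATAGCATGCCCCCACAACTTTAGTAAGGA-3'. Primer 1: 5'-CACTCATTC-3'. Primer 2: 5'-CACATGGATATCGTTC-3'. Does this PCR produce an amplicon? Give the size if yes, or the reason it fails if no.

Primer 1 (CACTCATTC) has reverse complement GAATGAGTG, which matches the top strand at positions 37–45; primer 1 anneals to the top strand there with its 3' end pointing upstream toward position 37.
Primer 2 (CACATGGATATCGTTC) matches the top strand directly at positions 98–113; it anneals to the bottom strand with its 3' end pointing downstream toward position 113.
The 3' ends diverge (primer 1 extends toward position 1, primer 2 toward position 166), so the primers never converge on a shared product.

No product — the primers' 3' ends point away from each other.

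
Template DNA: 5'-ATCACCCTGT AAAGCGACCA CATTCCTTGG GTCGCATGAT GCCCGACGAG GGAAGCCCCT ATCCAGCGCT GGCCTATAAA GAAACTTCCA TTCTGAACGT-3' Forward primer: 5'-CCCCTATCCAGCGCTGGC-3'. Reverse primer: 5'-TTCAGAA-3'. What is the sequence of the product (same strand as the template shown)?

The forward primer matches the template at positions 56–73.
The reverse primer's reverse complement is TTCTGAA, which matches the template at positions 91–97.
The product is the template from position 56 through 97 (42 bp).

5'-CCCCTATCCAGCGCTGGCCTATAAAGAAACTTCCATTCTGAA-3'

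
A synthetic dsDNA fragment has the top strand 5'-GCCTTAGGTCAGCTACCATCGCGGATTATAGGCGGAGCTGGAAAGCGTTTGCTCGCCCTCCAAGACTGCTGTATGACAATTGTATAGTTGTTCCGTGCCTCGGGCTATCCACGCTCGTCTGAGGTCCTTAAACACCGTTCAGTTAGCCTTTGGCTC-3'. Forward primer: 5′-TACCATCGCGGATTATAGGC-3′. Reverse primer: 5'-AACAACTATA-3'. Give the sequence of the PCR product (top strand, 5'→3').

Scanning the template, TACCATCGCGGATTATAGGC occurs at positions 14–33; this primer anneals to the bottom strand there with its 3' end pointing downstream.
The reverse primer's reverse complement is TATAGTTGTT, which matches the template at positions 83–92.
The product is the template from position 14 through 92 (79 bp).

5'-TACCATCGCGGATTATAGGCGGAGCTGGAAAGCGTTTGCTCGCCCTCCAAGACTGCTGTATGACAATTGTATAGTTGTT-3'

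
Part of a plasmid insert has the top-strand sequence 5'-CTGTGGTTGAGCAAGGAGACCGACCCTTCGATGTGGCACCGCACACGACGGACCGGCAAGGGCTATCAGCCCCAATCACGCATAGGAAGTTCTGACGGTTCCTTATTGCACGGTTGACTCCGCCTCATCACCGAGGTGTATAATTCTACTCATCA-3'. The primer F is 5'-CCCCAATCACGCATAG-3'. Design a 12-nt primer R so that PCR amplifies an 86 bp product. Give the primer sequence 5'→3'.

The forward primer binds at positions 70–85, so an 86 bp product ends at position 70 + 86 − 1 = 155.
The reverse primer anneals to the top strand over positions 144–155, i.e. to TTCTACTCATCA.
Its sequence written 5'→3' is the reverse complement: TGATGAGTAGAA.

5'-TGATGAGTAGAA-3'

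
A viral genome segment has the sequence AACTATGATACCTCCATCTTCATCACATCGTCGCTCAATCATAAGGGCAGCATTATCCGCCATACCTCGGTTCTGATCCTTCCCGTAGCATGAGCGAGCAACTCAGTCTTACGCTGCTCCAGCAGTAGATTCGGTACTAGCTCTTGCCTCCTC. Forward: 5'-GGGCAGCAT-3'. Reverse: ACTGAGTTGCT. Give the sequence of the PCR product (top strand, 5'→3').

Forward primer GGGCAGCAT is found on the top strand at positions 45–53.
Reverse complement of the reverse primer: AGCAACTCAGT. This occurs on the top strand at positions 97–107.
The product is the template from position 45 through 107 (63 bp).

5'-GGGCAGCATTATCCGCCATACCTCGGTTCTGATCCTTCCCGTAGCATGAGCGAGCAACTCAGT-3'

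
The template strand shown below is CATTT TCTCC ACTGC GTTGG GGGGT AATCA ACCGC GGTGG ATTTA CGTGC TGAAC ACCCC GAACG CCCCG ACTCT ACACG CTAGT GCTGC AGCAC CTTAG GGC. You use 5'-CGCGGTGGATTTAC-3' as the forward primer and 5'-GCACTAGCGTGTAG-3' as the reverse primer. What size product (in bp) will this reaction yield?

55 bp

Forward primer CGCGGTGGATTTAC is found on the top strand at positions 33–46.
The reverse primer's reverse complement is CTACACGCTAGTGC, which matches the template at positions 74–87.
Product length = (reverse-primer end) − (forward-primer start) + 1 = 87 − 33 + 1 = 55 bp.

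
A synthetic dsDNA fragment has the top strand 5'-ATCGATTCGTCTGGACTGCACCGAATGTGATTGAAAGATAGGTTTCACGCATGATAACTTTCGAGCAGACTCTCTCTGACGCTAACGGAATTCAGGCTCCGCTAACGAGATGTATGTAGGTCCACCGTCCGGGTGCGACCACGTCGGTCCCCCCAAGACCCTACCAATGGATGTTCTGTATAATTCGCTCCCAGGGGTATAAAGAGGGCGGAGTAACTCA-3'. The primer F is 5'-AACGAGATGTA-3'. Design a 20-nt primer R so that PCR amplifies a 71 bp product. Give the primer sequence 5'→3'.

The forward primer binds at positions 104–114, so a 71 bp product ends at position 104 + 71 − 1 = 174.
The reverse primer anneals to the top strand over positions 155–174, i.e. to AAGACCCTACCAATGGATGT.
Its sequence written 5'→3' is the reverse complement: ACATCCATTGGTAGGGTCTT.

5'-ACATCCATTGGTAGGGTCTT-3'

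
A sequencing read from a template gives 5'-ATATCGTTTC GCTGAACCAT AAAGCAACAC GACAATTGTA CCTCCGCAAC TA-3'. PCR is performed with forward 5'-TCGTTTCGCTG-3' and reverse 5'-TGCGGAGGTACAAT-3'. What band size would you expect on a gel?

45 bp

The forward primer matches the template at positions 4–14.
Taking the reverse complement of TGCGGAGGTACAAT gives ATTGTACCTCCGCA, found at positions 35–48 on the template; the primer anneals here to the top strand with its 3' end pointing upstream.
The product runs from position 4 to position 48, so its length is 48 − 4 + 1 = 45 bp.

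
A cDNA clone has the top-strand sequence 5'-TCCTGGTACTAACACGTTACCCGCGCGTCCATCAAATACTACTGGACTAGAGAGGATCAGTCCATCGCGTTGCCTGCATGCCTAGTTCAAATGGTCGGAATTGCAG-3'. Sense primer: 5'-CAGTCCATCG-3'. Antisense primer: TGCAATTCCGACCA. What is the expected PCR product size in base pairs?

48 bp

Scanning the template, CAGTCCATCG occurs at positions 58–67; this primer anneals to the bottom strand there with its 3' end pointing downstream.
Taking the reverse complement of TGCAATTCCGACCA gives TGGTCGGAATTGCA, found at positions 92–105 on the template; the primer anneals here to the top strand with its 3' end pointing upstream.
Product length = (reverse-primer end) − (forward-primer start) + 1 = 105 − 58 + 1 = 48 bp.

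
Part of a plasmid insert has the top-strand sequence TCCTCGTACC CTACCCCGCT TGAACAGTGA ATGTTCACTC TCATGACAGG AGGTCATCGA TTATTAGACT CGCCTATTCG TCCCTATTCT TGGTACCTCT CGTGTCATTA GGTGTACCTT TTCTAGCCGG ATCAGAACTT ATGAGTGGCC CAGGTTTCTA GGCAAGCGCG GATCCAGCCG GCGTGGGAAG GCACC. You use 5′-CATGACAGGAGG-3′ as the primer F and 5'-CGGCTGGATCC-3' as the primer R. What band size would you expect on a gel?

Scanning the template, CATGACAGGAGG occurs at positions 42–53; this primer anneals to the bottom strand there with its 3' end pointing downstream.
Taking the reverse complement of CGGCTGGATCC gives GGATCCAGCCG, found at positions 170–180 on the template; the primer anneals here to the top strand with its 3' end pointing upstream.
The product runs from position 42 to position 180, so its length is 180 − 42 + 1 = 139 bp.

139 bp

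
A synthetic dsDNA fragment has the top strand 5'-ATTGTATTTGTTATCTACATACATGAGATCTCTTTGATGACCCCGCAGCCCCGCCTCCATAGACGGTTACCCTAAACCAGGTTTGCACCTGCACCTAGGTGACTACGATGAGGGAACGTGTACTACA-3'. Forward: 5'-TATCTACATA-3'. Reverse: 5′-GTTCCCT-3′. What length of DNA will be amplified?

106 bp

Forward primer TATCTACATA is found on the top strand at positions 12–21.
Taking the reverse complement of GTTCCCT gives AGGGAAC, found at positions 111–117 on the template; the primer anneals here to the top strand with its 3' end pointing upstream.
The product runs from position 12 to position 117, so its length is 117 − 12 + 1 = 106 bp.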